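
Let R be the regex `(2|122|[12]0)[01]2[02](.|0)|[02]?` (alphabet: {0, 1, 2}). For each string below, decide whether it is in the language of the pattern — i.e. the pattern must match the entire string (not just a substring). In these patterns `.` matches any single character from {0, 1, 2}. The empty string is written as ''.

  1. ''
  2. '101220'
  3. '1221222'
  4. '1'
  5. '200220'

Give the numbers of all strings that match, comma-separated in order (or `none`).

1, 2, 3, 5

1 → match
2 → match
3 → match
4 → no match
5 → match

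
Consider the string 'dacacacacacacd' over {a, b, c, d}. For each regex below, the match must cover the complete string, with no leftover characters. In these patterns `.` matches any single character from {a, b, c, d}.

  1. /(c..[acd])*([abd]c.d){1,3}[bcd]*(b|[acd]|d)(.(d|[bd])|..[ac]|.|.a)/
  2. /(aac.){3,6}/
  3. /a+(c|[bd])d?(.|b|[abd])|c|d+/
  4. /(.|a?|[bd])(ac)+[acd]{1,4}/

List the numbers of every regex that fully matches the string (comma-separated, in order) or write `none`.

1 → no match
2 → no match — must start with 'aac'
3 → no match
4 → match

4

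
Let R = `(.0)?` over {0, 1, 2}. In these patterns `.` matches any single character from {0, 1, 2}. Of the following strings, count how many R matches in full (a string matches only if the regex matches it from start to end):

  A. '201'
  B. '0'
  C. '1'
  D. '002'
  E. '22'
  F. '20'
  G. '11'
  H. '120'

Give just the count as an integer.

1

A → no match
B → no match
C → no match
D → no match
E → no match
F → match
G → no match
H → no match
Total matched: 1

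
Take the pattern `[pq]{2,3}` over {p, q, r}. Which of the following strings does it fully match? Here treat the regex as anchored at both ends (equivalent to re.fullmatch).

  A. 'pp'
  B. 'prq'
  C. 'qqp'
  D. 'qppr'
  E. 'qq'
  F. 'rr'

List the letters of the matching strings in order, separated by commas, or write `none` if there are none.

A → match
B → no match
C → match
D → no match
E → match
F → no match

A, C, E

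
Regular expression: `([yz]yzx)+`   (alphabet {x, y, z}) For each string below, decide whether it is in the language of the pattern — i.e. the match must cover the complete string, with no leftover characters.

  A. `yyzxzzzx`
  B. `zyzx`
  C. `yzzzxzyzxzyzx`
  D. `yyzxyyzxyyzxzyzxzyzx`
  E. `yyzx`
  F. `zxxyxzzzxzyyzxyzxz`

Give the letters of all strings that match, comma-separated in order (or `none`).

B, D, E

A → no match — must end with `yzx`
B → match
C → no match
D → match
E → match
F → no match — must end with `yzx`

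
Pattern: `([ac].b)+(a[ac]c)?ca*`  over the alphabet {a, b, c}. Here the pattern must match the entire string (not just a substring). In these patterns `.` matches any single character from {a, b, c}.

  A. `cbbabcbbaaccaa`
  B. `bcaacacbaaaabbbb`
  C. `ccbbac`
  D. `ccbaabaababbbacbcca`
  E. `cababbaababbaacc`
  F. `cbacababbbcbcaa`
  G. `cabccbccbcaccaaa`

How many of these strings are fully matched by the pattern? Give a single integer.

A → no match
B → no match
C → no match
D → no match
E → match
F → no match
G → no match
Total matched: 1

1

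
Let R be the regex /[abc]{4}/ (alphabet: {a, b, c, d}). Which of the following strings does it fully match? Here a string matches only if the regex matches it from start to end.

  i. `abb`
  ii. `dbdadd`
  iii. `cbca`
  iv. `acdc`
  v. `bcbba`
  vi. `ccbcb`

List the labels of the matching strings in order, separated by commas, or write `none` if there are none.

i → no match
ii → no match
iii → match
iv → no match
v → no match
vi → no match

iii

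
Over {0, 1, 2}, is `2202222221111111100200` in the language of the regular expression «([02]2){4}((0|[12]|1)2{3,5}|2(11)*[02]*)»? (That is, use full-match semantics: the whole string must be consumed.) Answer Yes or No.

Yes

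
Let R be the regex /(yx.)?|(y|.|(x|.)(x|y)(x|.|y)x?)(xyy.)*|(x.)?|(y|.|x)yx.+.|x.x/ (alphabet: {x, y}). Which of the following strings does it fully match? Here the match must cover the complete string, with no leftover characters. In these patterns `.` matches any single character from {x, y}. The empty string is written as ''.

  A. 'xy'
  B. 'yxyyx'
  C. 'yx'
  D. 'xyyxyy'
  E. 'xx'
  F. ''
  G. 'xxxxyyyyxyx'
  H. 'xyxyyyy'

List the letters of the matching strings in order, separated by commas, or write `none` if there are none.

A → match
B → match
C → no match
D → no match
E → match
F → match
G → no match
H → match

A, B, E, F, H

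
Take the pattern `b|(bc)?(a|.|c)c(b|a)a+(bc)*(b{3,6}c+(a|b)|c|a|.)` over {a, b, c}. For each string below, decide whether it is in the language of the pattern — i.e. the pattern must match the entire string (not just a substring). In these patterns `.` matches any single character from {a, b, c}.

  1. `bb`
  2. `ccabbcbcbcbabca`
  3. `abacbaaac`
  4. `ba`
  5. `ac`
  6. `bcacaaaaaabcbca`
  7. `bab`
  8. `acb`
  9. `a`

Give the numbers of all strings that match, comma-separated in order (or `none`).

6

1 → no match
2 → no match
3 → no match
4 → no match
5 → no match
6 → match
7 → no match
8 → no match
9 → no match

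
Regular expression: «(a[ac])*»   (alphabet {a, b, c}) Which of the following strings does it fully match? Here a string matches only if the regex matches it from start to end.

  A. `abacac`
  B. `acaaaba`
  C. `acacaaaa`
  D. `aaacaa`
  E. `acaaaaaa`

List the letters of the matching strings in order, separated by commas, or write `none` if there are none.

C, D, E

A. `abacac` → no match
B. `acaaaba` → no match
C. `acacaaaa` → match
D. `aaacaa` → match
E. `acaaaaaa` → match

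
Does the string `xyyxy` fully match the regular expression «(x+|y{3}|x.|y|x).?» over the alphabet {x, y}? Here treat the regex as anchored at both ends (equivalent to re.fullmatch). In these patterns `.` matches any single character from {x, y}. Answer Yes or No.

No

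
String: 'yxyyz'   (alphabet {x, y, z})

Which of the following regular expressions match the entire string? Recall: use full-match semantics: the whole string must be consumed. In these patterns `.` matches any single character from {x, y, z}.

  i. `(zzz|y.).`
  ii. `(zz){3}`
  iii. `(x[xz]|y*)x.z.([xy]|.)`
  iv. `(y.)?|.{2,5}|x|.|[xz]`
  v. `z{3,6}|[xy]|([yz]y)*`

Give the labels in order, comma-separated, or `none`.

iv

i → no match
ii → no match — must start with 'zz'
iii → no match
iv → match
v → no match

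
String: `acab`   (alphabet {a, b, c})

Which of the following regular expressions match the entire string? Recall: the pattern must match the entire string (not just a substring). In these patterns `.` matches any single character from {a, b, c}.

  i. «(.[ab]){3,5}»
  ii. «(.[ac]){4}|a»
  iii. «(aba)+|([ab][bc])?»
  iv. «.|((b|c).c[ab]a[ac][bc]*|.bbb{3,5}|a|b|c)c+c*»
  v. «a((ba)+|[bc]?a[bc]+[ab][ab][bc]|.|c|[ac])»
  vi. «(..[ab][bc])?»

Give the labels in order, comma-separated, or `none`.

vi

i → no match
ii → no match
iii → no match
iv → no match
v → no match
vi → match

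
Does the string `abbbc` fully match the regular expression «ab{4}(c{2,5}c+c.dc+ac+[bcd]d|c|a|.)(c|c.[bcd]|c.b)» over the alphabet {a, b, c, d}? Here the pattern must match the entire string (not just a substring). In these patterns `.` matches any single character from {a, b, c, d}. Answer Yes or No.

No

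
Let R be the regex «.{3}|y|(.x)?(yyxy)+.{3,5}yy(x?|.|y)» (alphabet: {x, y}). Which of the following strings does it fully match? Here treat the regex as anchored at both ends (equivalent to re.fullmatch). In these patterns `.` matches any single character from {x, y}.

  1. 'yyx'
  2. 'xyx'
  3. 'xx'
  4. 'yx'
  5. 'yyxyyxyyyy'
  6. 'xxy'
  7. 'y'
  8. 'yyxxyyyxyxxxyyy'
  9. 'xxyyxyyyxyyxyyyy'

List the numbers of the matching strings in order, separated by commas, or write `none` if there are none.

1 → match
2 → match
3 → no match
4 → no match
5 → match
6 → match
7 → match
8 → no match
9 → match

1, 2, 5, 6, 7, 9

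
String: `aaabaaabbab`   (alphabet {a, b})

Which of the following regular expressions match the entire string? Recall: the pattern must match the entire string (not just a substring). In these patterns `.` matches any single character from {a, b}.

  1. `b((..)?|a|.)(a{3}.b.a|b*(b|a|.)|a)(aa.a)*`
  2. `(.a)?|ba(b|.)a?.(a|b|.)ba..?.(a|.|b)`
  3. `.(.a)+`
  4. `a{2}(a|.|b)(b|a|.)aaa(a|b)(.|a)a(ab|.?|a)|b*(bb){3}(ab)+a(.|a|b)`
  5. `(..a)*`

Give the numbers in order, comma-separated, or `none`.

1 → no match — must start with `b`
2 → no match
3 → no match — must end with `a`
4 → match
5 → no match

4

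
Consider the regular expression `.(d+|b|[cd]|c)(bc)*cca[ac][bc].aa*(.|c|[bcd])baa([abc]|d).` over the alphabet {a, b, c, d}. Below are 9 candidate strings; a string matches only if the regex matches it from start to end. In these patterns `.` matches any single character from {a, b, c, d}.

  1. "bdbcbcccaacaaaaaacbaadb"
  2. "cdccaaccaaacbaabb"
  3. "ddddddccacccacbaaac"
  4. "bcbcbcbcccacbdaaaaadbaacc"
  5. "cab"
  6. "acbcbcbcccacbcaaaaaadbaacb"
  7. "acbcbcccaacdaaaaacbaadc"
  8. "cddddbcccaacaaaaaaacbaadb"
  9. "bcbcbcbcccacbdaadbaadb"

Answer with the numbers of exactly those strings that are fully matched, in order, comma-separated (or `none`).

1, 2, 3, 4, 6, 7, 8, 9

1 → match
2 → match
3 → match
4 → match
5 → no match
6 → match
7 → match
8 → match
9 → match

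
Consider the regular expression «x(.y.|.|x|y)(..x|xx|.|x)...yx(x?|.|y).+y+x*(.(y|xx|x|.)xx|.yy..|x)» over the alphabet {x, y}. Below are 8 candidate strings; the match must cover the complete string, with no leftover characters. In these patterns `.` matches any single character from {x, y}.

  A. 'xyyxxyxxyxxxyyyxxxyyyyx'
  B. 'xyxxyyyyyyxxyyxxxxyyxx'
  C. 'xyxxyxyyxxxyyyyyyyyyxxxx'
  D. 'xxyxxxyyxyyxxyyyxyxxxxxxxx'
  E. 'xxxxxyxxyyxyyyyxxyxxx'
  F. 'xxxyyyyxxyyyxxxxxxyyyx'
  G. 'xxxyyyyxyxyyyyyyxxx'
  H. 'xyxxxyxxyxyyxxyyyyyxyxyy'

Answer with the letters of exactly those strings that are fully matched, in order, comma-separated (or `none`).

A → match
B → no match
C → match
D → no match
E → no match
F → match
G → match
H → no match

A, C, F, G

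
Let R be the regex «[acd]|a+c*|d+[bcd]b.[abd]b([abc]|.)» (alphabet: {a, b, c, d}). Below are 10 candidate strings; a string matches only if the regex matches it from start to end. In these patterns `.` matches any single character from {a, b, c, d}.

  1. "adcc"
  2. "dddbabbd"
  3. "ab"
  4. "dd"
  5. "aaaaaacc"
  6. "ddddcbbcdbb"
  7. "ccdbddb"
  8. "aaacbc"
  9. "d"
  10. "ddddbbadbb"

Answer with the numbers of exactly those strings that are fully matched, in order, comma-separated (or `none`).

1 → no match
2 → match
3 → no match
4 → no match
5 → match
6 → no match
7 → no match
8 → no match
9 → match
10 → match

2, 5, 9, 10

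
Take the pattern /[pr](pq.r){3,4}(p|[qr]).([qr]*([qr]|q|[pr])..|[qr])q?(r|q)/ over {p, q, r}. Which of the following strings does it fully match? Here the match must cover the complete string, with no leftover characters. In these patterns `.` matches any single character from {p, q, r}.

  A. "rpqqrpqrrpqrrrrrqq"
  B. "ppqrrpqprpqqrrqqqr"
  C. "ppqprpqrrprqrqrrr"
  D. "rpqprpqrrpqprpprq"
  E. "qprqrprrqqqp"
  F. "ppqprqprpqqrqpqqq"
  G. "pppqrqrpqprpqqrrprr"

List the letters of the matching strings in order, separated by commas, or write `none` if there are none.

A, B, D

A → match
B → match
C → no match
D → match
E → no match
F → no match
G → no match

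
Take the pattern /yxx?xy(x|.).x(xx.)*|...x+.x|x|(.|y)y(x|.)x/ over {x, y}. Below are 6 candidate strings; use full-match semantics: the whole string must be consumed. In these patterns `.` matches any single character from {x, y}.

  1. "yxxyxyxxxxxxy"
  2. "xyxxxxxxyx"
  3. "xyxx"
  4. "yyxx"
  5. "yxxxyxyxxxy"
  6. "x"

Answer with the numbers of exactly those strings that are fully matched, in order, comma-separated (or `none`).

1, 2, 3, 4, 5, 6

1 → match
2 → match
3 → match
4 → match
5 → match
6 → match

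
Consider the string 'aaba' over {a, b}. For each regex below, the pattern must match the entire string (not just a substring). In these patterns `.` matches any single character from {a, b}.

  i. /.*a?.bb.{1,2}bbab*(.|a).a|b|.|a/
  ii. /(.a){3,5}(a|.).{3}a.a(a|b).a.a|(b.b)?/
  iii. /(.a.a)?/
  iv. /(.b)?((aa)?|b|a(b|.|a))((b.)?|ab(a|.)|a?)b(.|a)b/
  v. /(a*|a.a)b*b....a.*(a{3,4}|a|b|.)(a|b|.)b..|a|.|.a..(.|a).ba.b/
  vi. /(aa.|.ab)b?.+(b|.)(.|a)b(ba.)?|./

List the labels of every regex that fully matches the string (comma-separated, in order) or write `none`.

i → no match
ii → no match
iii → match
iv → no match — must end with 'b'
v → no match
vi → no match

iii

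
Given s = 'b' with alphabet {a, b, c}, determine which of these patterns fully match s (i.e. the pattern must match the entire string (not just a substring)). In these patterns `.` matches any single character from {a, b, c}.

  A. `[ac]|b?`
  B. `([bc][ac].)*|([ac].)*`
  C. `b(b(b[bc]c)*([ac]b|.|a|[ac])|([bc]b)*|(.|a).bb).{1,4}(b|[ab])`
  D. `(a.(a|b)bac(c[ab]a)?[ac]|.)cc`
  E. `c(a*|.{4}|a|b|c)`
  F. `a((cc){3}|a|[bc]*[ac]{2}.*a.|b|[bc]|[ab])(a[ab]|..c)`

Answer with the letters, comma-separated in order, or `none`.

A → match
B → no match
C → no match
D → no match — must end with 'cc'
E → no match — must start with 'c'
F → no match — must start with 'a'

A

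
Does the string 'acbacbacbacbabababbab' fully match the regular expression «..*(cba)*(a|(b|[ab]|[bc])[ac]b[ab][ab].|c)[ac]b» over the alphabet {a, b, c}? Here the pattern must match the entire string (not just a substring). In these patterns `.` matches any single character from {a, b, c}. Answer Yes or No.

Yes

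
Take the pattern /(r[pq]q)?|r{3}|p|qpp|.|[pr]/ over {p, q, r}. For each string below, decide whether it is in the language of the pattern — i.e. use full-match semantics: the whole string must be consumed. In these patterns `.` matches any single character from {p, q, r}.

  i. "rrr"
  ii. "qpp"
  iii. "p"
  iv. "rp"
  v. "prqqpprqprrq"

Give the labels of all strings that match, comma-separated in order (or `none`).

i, ii, iii

i → match
ii → match
iii → match
iv → no match
v → no match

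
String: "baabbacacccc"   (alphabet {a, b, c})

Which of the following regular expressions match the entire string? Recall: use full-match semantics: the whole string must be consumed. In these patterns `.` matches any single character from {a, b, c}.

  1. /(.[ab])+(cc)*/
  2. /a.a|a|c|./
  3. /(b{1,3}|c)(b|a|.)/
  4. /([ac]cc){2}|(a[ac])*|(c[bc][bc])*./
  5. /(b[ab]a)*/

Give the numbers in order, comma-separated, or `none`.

1 → match
2 → no match
3 → no match
4 → no match
5 → no match

1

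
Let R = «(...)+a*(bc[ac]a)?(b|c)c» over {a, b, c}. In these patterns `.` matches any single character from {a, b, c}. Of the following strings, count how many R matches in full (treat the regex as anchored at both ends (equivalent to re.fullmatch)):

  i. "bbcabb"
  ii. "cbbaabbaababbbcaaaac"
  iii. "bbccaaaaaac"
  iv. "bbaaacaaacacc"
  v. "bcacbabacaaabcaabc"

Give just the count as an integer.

i → no match — must end with "c"
ii → no match
iii → no match
iv → no match
v → match
Total matched: 1

1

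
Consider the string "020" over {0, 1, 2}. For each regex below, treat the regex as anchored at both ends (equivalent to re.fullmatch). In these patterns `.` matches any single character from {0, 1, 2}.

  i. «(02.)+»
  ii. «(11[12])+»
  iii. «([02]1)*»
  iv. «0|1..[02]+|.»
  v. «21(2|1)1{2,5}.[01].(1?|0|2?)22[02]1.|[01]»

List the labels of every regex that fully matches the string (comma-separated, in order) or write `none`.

i → match
ii → no match — must start with "11"
iii → no match
iv → no match
v → no match

i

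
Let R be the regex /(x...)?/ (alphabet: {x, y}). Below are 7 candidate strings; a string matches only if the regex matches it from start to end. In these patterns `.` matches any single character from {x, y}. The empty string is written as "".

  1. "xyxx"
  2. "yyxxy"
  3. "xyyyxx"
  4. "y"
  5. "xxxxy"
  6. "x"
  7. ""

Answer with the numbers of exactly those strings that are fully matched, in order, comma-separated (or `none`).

1, 7

1 → match
2 → no match
3 → no match
4 → no match
5 → no match
6 → no match
7 → match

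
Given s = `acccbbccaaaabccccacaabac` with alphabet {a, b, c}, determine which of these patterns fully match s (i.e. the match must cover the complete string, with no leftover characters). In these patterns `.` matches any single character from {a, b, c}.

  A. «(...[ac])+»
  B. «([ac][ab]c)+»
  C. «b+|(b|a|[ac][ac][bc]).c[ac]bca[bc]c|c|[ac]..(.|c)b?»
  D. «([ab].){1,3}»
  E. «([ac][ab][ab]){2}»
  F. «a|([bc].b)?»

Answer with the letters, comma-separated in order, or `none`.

A

A → match
B → no match
C → no match
D → no match
E → no match
F → no match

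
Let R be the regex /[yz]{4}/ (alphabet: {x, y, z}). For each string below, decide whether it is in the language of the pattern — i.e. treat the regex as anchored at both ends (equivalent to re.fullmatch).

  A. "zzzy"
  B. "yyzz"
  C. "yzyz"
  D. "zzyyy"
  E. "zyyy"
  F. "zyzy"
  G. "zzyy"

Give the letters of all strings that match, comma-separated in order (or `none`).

A, B, C, E, F, G

A. "zzzy" → match
B. "yyzz" → match
C. "yzyz" → match
D. "zzyyy" → no match
E. "zyyy" → match
F. "zyzy" → match
G. "zzyy" → match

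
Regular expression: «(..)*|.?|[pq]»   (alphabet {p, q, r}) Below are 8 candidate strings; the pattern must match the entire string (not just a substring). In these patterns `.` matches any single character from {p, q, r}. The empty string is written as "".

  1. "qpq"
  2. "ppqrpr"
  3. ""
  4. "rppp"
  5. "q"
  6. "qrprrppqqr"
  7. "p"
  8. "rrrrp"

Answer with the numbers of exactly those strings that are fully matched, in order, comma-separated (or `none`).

1 → no match
2 → match
3 → match
4 → match
5 → match
6 → match
7 → match
8 → no match

2, 3, 4, 5, 6, 7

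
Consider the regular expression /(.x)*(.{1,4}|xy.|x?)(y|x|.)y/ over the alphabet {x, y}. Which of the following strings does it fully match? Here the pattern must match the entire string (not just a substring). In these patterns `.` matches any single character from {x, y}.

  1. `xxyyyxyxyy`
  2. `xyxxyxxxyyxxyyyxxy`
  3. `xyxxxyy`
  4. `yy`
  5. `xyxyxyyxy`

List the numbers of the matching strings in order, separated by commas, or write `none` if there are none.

1. `xxyyyxyxyy` → no match
2 → no match
3. `xyxxxyy` → no match
4. `yy` → match
5. `xyxyxyyxy` → no match

4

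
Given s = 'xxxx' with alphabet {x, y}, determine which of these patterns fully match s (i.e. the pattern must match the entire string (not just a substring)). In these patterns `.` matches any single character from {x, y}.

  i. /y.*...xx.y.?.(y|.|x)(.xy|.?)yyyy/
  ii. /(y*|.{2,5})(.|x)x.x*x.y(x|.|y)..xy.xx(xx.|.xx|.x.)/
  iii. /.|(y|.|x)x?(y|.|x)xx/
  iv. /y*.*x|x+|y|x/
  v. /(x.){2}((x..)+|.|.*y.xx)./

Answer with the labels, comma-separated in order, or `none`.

iii, iv

i → no match — must start with 'y'
ii → no match
iii → match
iv → match
v → no match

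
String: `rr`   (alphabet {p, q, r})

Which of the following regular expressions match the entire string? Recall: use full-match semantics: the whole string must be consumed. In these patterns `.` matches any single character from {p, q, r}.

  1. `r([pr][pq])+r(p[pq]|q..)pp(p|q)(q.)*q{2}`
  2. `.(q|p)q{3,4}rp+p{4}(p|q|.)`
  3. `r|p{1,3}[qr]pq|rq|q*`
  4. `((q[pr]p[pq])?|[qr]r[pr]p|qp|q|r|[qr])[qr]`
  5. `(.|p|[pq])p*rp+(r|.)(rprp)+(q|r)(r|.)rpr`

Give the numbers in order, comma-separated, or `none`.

1 → no match — must end with `q`
2 → no match
3 → no match
4 → match
5 → no match — must end with `rpr`

4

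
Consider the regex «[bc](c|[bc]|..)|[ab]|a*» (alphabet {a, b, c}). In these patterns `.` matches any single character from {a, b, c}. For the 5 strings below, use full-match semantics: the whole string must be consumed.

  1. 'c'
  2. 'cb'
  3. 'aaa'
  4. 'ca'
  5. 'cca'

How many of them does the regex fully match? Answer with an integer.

1 → no match
2 → match
3 → match
4 → no match
5 → match
Total matched: 3

3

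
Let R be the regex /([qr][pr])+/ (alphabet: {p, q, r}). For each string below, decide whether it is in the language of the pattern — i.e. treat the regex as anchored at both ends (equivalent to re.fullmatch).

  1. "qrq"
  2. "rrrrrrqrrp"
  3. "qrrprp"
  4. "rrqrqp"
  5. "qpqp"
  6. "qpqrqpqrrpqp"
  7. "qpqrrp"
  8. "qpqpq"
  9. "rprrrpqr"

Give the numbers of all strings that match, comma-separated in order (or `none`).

1 → no match
2 → match
3 → match
4 → match
5 → match
6 → match
7 → match
8 → no match
9 → match

2, 3, 4, 5, 6, 7, 9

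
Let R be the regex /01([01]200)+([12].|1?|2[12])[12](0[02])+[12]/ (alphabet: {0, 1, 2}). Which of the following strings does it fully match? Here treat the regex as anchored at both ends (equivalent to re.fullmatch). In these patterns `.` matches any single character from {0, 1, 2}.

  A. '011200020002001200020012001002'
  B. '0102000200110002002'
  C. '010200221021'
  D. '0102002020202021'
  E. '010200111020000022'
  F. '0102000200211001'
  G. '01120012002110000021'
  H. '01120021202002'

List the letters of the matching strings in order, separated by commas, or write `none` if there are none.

A, B, C, D, E, F, G, H

A → match
B → match
C → match
D → match
E → match
F → match
G → match
H → match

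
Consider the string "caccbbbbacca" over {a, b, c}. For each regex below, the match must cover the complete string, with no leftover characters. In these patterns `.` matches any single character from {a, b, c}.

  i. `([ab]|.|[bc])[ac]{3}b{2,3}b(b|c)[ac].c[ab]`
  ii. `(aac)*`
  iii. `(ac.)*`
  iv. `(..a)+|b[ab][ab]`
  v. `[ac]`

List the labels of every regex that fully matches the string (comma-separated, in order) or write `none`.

i

i → match
ii → no match
iii → no match
iv → no match
v → no match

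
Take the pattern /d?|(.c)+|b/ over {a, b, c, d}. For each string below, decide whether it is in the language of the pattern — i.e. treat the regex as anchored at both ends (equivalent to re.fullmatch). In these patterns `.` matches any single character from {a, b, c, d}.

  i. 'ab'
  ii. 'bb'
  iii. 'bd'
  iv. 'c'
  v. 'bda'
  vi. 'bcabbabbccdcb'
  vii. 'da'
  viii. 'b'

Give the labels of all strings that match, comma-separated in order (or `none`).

viii

i → no match
ii → no match
iii → no match
iv → no match
v → no match
vi → no match
vii → no match
viii → match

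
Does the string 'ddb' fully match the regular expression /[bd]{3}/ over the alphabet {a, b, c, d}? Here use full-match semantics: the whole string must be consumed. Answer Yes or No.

Yes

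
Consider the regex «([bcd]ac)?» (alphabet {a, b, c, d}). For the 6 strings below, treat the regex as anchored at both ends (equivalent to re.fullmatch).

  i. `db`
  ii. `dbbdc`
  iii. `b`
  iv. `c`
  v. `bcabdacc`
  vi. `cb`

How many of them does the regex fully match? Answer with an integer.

i. `db` → no match
ii. `dbbdc` → no match
iii. `b` → no match
iv. `c` → no match
v. `bcabdacc` → no match
vi. `cb` → no match
Total matched: 0

0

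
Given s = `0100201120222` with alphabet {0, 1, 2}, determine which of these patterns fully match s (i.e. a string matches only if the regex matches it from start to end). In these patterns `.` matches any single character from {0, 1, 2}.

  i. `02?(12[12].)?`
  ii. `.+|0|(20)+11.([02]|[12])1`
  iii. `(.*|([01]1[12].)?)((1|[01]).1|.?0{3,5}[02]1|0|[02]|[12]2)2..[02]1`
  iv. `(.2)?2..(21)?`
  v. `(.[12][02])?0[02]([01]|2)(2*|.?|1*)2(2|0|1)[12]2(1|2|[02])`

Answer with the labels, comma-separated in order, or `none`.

ii, v

i → no match
ii → match
iii → no match — must end with `1`
iv → no match
v → match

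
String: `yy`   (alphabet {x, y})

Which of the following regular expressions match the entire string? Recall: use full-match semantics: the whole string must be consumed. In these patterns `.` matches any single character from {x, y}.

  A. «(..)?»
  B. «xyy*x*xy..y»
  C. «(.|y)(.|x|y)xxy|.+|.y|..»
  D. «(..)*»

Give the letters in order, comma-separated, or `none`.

A, C, D

A → match
B → no match — must start with `xy`
C → match
D → match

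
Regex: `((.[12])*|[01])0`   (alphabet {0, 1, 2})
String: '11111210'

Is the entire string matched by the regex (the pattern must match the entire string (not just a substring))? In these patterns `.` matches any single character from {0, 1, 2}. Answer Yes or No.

No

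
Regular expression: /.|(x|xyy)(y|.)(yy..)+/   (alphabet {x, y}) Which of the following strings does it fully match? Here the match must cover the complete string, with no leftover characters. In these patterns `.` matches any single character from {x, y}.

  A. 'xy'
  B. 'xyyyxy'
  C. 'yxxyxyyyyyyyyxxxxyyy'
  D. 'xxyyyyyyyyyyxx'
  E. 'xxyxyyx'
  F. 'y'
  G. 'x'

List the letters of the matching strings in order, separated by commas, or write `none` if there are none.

B, D, F, G

A. 'xy' → no match
B. 'xyyyxy' → match
C → no match
D → match
E. 'xxyxyyx' → no match
F. 'y' → match
G. 'x' → match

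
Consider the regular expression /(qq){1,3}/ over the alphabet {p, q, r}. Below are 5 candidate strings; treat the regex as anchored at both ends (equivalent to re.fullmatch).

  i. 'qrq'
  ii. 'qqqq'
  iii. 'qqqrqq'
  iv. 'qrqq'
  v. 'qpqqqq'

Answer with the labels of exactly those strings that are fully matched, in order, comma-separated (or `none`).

ii

i. 'qrq' → no match — must start with 'qq'
ii. 'qqqq' → match
iii. 'qqqrqq' → no match
iv. 'qrqq' → no match — must start with 'qq'
v. 'qpqqqq' → no match — must start with 'qq'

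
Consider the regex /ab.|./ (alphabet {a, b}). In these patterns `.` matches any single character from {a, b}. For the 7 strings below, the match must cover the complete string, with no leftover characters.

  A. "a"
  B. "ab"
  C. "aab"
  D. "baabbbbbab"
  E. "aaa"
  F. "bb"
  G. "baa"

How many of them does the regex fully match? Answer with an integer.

1

A. "a" → match
B. "ab" → no match
C. "aab" → no match
D. "baabbbbbab" → no match
E. "aaa" → no match
F. "bb" → no match
G. "baa" → no match
Total matched: 1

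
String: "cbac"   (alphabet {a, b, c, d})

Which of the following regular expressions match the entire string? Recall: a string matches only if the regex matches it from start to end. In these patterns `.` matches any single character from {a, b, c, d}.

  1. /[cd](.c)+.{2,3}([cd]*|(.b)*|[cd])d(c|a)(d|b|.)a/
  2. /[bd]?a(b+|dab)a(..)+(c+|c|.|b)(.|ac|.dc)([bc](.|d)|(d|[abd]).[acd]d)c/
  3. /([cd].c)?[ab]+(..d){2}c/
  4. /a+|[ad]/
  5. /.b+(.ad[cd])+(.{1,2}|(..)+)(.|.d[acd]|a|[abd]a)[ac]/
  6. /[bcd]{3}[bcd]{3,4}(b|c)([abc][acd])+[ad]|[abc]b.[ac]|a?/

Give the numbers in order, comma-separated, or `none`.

6

1 → no match — must end with "a"
2 → no match
3 → no match — must end with "dc"
4 → no match
5 → no match
6 → match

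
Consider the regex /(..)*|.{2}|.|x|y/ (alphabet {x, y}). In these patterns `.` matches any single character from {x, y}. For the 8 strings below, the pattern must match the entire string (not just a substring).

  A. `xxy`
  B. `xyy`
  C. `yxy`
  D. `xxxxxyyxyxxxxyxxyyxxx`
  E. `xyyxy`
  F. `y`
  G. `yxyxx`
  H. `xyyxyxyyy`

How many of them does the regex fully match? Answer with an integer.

1

A → no match
B → no match
C → no match
D → no match
E → no match
F → match
G → no match
H → no match
Total matched: 1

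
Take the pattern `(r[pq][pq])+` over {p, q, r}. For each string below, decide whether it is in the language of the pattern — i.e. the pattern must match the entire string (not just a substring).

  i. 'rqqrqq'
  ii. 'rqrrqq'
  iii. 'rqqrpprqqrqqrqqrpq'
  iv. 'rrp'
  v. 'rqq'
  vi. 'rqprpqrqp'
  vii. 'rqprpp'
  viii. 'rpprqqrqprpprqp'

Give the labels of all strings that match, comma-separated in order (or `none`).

i, iii, v, vi, vii, viii

i → match
ii → no match
iii → match
iv → no match
v → match
vi → match
vii → match
viii → match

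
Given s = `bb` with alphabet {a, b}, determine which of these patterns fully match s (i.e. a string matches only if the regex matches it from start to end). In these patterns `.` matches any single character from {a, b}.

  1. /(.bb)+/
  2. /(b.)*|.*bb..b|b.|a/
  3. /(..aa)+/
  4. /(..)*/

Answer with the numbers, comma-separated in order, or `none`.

1 → no match
2 → match
3 → no match — must end with `aa`
4 → match

2, 4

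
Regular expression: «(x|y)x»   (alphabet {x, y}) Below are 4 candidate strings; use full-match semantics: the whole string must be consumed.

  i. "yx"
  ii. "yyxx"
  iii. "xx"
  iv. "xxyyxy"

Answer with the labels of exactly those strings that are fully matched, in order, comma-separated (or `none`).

i → match
ii → no match
iii → match
iv → no match — must end with "x"

i, iii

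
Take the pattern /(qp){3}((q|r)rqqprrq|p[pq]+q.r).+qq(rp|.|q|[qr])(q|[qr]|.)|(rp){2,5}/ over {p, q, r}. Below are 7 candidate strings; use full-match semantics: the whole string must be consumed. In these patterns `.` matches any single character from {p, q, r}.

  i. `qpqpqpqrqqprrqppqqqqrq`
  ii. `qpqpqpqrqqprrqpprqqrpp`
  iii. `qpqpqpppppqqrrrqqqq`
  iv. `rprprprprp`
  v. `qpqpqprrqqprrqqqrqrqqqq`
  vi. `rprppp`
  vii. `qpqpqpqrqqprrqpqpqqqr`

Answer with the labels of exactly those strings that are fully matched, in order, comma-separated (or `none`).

i, ii, iii, iv, v, vii

i → match
ii → match
iii → match
iv → match
v → match
vi → no match
vii → match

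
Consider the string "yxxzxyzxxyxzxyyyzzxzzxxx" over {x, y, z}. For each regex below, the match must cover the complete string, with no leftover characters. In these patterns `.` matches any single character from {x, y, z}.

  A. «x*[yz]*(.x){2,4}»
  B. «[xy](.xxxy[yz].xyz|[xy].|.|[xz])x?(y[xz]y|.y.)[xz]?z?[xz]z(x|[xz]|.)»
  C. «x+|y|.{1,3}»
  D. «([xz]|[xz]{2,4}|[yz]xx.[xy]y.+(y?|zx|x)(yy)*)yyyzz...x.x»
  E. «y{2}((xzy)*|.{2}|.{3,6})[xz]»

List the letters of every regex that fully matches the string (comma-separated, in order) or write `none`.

A → no match
B → no match
C → no match
D → match
E → no match

D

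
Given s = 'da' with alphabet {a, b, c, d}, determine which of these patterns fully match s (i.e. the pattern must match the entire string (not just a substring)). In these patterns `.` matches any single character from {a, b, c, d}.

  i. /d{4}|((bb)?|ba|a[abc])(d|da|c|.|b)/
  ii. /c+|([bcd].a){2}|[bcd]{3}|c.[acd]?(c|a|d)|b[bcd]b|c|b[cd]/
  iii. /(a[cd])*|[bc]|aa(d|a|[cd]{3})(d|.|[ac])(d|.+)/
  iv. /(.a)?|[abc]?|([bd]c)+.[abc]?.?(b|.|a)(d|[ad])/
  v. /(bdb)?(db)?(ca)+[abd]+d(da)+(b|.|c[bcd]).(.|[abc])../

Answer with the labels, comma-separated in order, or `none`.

i, iv

i → match
ii → no match
iii → no match
iv → match
v → no match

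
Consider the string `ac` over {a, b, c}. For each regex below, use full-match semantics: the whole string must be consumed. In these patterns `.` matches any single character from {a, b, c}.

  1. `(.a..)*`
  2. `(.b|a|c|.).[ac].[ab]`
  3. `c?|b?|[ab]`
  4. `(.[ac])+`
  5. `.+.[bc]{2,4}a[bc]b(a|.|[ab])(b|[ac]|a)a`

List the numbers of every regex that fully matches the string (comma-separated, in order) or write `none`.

4

1 → no match
2 → no match
3 → no match
4 → match
5 → no match — must end with `a`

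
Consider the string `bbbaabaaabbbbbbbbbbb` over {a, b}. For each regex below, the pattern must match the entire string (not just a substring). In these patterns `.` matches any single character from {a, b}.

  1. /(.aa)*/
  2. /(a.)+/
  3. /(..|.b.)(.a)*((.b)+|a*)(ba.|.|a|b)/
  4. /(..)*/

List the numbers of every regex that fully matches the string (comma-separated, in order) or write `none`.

1 → no match
2 → no match — must start with `a`
3 → match
4 → match

3, 4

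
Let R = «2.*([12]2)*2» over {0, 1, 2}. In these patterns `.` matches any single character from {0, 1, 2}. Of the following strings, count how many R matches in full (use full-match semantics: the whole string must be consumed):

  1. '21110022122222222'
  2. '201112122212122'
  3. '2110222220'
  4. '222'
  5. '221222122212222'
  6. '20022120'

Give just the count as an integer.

1 → match
2 → match
3. '2110222220' → no match — must end with '2'
4. '222' → match
5 → match
6. '20022120' → no match — must end with '2'
Total matched: 4

4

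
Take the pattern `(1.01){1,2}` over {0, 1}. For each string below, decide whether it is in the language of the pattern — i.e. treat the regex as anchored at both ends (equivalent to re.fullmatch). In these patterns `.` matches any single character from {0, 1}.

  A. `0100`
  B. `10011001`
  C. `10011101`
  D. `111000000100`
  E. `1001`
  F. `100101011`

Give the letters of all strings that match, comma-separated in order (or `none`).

B, C, E

A → no match — must start with `1`
B → match
C → match
D → no match — must end with `01`
E → match
F → no match — must end with `01`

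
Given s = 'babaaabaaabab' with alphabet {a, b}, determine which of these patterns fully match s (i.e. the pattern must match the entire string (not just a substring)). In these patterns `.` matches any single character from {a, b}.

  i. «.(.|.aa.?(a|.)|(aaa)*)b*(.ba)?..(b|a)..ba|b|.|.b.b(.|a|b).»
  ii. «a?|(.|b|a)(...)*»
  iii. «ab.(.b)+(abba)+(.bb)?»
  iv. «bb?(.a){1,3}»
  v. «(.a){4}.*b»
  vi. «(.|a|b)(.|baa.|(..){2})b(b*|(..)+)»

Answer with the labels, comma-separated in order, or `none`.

i → no match
ii → match
iii → no match — must start with 'ab'
iv → no match — must end with 'a'
v → match
vi → match

ii, v, vi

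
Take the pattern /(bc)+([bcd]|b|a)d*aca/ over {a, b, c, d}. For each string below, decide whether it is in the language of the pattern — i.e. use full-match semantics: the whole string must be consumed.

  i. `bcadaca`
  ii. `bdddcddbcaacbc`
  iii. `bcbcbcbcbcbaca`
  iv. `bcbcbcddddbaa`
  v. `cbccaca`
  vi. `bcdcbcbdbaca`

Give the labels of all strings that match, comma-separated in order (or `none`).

i → match
ii → no match — must start with `bc`
iii → match
iv → no match — must end with `aca`
v → no match — must start with `bc`
vi → no match

i, iii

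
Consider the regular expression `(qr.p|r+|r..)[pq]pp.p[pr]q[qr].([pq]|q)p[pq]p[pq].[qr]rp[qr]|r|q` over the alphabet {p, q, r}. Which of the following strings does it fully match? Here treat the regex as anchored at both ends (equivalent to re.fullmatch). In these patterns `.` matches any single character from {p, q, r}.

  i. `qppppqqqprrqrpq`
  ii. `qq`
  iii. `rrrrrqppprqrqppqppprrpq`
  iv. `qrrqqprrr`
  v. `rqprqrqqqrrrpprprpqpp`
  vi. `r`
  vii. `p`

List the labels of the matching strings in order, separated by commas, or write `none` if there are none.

vi

i → no match
ii → no match
iii → no match
iv → no match
v → no match
vi → match
vii → no match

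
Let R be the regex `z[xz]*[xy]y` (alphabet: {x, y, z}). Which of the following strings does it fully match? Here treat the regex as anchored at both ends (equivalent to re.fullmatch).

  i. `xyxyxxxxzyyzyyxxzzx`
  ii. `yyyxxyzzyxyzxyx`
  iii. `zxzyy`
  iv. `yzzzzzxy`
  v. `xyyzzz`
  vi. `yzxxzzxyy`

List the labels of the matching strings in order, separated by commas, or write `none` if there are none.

i → no match — must start with `z`
ii → no match — must start with `z`
iii → match
iv → no match — must start with `z`
v → no match — must start with `z`
vi → no match — must start with `z`

iii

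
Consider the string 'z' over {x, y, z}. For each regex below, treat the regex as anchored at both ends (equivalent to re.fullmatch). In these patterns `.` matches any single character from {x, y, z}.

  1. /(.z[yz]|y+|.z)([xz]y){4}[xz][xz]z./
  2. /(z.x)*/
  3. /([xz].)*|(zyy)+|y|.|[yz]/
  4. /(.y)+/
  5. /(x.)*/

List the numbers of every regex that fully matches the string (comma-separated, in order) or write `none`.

1 → no match
2 → no match
3 → match
4 → no match — must end with 'y'
5 → no match

3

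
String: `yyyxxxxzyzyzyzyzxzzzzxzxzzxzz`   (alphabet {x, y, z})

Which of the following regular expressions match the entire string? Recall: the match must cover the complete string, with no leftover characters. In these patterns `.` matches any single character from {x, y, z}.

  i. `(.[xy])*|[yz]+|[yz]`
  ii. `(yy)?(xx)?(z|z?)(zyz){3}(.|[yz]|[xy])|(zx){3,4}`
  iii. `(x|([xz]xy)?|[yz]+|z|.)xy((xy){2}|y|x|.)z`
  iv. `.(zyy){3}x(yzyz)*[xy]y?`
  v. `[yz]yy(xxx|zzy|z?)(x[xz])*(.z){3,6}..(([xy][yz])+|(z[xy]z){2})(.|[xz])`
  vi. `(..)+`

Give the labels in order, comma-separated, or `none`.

i → no match
ii → no match
iii → no match
iv → no match
v → match
vi → no match

v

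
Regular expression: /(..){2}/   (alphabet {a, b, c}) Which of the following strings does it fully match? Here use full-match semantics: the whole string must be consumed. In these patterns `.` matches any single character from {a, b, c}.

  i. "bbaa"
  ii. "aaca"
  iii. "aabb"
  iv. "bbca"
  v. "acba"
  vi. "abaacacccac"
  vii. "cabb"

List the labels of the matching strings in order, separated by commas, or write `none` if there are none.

i, ii, iii, iv, v, vii

i → match
ii → match
iii → match
iv → match
v → match
vi → no match
vii → match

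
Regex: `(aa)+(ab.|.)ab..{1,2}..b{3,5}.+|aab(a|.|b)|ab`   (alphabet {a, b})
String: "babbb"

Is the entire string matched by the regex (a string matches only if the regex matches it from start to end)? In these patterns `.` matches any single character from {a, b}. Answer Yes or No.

No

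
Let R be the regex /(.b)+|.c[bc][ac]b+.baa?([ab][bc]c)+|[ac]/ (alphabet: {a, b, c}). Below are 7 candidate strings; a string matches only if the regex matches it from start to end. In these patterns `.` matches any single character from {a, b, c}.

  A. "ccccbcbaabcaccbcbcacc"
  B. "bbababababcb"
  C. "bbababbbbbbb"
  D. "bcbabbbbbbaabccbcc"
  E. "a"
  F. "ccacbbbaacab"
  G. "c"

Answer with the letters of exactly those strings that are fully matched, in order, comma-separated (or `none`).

A → no match
B → match
C → match
D → match
E → match
F → no match
G → match

B, C, D, E, G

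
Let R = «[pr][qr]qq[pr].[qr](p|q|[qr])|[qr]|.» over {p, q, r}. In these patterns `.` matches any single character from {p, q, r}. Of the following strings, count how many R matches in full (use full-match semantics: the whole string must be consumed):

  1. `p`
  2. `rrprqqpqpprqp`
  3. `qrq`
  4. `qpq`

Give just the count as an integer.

1

1 → match
2 → no match
3 → no match
4 → no match
Total matched: 1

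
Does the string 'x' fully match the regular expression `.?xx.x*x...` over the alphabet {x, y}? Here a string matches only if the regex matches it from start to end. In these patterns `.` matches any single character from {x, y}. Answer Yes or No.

No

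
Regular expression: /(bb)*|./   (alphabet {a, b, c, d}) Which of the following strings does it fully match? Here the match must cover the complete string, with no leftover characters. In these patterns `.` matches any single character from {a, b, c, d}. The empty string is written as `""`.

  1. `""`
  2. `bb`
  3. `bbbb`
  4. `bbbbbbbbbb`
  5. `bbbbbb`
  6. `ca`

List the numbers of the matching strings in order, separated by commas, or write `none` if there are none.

1. `""` → match
2. `bb` → match
3. `bbbb` → match
4. `bbbbbbbbbb` → match
5. `bbbbbb` → match
6. `ca` → no match

1, 2, 3, 4, 5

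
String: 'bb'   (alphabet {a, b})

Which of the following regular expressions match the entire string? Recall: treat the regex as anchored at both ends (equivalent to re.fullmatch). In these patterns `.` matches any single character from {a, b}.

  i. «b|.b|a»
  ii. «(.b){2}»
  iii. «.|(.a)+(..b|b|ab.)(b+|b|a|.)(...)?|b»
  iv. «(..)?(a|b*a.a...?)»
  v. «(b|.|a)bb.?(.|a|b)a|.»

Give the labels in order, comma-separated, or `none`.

i

i → match
ii → no match
iii → no match
iv → no match
v → no match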